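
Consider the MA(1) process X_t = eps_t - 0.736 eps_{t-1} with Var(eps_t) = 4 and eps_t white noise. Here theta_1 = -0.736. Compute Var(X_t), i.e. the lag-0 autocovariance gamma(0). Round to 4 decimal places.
\gamma(0) = 6.1668

For an MA(q) process X_t = eps_t + sum_i theta_i eps_{t-i} with
Var(eps_t) = sigma^2, the variance is
  gamma(0) = sigma^2 * (1 + sum_i theta_i^2).
  sum_i theta_i^2 = (-0.736)^2 = 0.541696.
  gamma(0) = 4 * (1 + 0.541696) = 4 * 1.541696 = 6.166784, which rounds to 6.1668.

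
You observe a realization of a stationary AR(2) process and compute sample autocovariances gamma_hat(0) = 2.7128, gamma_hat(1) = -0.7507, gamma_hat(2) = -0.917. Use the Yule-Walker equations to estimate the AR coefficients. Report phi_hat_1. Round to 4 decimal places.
\hat\phi_{1} = -0.4010

The Yule-Walker equations for an AR(p) process read, in matrix form,
  Gamma_p phi = r_p,   with   (Gamma_p)_{ij} = gamma(|i - j|),
                       (r_p)_i = gamma(i),   i,j = 1..p.
Substitute the sample gammas (Toeplitz matrix and right-hand side of size 2):
  Gamma_p = [[2.7128, -0.7507], [-0.7507, 2.7128]]
  r_p     = [-0.7507, -0.917]
Written out:
  2.7128 phi_1 - 0.7507 phi_2 = -0.7507
  -0.7507 phi_1 + 2.7128 phi_2 = -0.917
Solve by Cramer's rule:
  det = gamma(0)^2 - gamma(1)^2 = (2.7128)^2 - (-0.7507)^2 = 7.35928384 - 0.56355049 = 6.79573335
  phi_hat_1 = [gamma(1) gamma(0) - gamma(1) gamma(2)] / det = [(-0.7507)(2.7128) - (-0.7507)(-0.917)] / 6.79573335 = -2.72489086 / 6.79573335 = -0.401
  phi_hat_2 = [gamma(0) gamma(2) - gamma(1)^2] / det = [(2.7128)(-0.917) - (-0.7507)^2] / 6.79573335 = -3.05118809 / 6.79573335 = -0.449
So phi_hat = [-0.4010, -0.4490].
Therefore phi_hat_1 = -0.4010.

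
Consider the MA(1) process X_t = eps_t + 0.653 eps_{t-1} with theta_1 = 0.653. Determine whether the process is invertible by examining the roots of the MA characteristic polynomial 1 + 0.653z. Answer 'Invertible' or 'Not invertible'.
\text{Invertible}

The MA(q) characteristic polynomial is P(z) = 1 + 0.653z.
Invertibility requires all roots to lie outside the unit circle, i.e. |z| > 1 for every root.
This is linear in z: 1 + (0.653) z = 0  =>  z = -1/(0.653) = -1.531394,  |z| = 1.531394.
Moduli of all roots: 1.5314.
All moduli strictly greater than 1? Yes.
Verdict: Invertible.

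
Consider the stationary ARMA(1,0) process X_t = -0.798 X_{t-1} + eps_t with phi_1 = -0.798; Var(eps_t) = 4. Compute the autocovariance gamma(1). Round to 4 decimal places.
\gamma(1) = -8.7886

Multiply the model equation by X_{t-k} and take expectations. With theta_0 = psi_0 = 1 and psi_j the MA(infinity) weights, this gives
  gamma(k) - sum_i phi_i gamma(k-i) = c_k,
  c_k = sigma^2 * sum_{j=k..q} theta_j psi_{j-k}   (c_k = 0 for k > q),
using gamma(-m) = gamma(m).
Pure AR (q = 0): c_0 = sigma^2 = 4, c_k = 0 for k >= 1.
Equations for k = 0 and k = 1 (AR order 1):
  gamma(0) = phi_1 gamma(1) + c_0
  gamma(1) = phi_1 gamma(0) + c_1
Substituting the second into the first: gamma(0) (1 - phi_1^2) = c_0 + phi_1 c_1, so
  gamma(0) = c_0 / (1 - phi_1^2) = 4 / (1 - (-0.798)^2) = 4 / 0.363196 = 11.013337.
  gamma(1) = phi_1 gamma(0) = (-0.798)(11.013337) = -8.788643.
Therefore gamma(1) = -8.7886 (to 4 decimal places).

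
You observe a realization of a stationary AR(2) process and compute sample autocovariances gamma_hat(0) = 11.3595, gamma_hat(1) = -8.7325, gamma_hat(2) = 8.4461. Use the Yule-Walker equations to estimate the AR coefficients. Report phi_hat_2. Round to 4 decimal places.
\hat\phi_{2} = 0.3730

The Yule-Walker equations for an AR(p) process read, in matrix form,
  Gamma_p phi = r_p,   with   (Gamma_p)_{ij} = gamma(|i - j|),
                       (r_p)_i = gamma(i),   i,j = 1..p.
Substitute the sample gammas (Toeplitz matrix and right-hand side of size 2):
  Gamma_p = [[11.3595, -8.7325], [-8.7325, 11.3595]]
  r_p     = [-8.7325, 8.4461]
Written out:
  11.3595 phi_1 - 8.7325 phi_2 = -8.7325
  -8.7325 phi_1 + 11.3595 phi_2 = 8.4461
Solve by Cramer's rule:
  det = gamma(0)^2 - gamma(1)^2 = (11.3595)^2 - (-8.7325)^2 = 129.03824025 - 76.25655625 = 52.781684
  phi_hat_1 = [gamma(1) gamma(0) - gamma(1) gamma(2)] / det = [(-8.7325)(11.3595) - (-8.7325)(8.4461)] / 52.781684 = -25.4412655 / 52.781684 = -0.482
  phi_hat_2 = [gamma(0) gamma(2) - gamma(1)^2] / det = [(11.3595)(8.4461) - (-8.7325)^2] / 52.781684 = 19.6869167 / 52.781684 = 0.373
So phi_hat = [-0.4820, 0.3730].
Therefore phi_hat_2 = 0.3730.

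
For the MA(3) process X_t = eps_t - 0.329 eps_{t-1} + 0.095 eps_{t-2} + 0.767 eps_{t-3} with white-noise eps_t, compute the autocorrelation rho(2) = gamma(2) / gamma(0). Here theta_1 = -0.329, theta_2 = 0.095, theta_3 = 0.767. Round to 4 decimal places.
\rho(2) = -0.0923

For an MA(q) process with theta_0 = 1, the autocovariance is
  gamma(k) = sigma^2 * sum_{i=0..q-k} theta_i * theta_{i+k},
and rho(k) = gamma(k) / gamma(0). Sigma^2 cancels.
  numerator   = (1)*(0.095) + (-0.329)*(0.767) = -0.157343.
  denominator = (1)^2 + (-0.329)^2 + (0.095)^2 + (0.767)^2 = 1.705555.
  rho(2) = -0.157343 / 1.705555 = -0.0923.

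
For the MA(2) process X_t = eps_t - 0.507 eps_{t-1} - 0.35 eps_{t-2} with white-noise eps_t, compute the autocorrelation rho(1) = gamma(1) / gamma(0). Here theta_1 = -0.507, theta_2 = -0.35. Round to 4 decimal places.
\rho(1) = -0.2389

For an MA(q) process with theta_0 = 1, the autocovariance is
  gamma(k) = sigma^2 * sum_{i=0..q-k} theta_i * theta_{i+k},
and rho(k) = gamma(k) / gamma(0). Sigma^2 cancels.
  numerator   = (1)*(-0.507) + (-0.507)*(-0.35) = -0.32955.
  denominator = (1)^2 + (-0.507)^2 + (-0.35)^2 = 1.379549.
  rho(1) = -0.32955 / 1.379549 = -0.2389.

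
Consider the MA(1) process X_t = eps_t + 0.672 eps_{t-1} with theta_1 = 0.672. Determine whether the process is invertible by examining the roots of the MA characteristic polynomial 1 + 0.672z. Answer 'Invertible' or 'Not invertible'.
\text{Invertible}

The MA(q) characteristic polynomial is P(z) = 1 + 0.672z.
Invertibility requires all roots to lie outside the unit circle, i.e. |z| > 1 for every root.
This is linear in z: 1 + (0.672) z = 0  =>  z = -1/(0.672) = -1.488095,  |z| = 1.488095.
Moduli of all roots: 1.4881.
All moduli strictly greater than 1? Yes.
Verdict: Invertible.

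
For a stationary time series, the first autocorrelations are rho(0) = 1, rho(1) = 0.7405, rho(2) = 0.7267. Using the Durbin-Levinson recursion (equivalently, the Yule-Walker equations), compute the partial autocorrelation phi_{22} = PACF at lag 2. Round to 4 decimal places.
\phi_{22} = 0.3949

The PACF at lag k is phi_{kk}, the last component of the solution
to the Yule-Walker system G_k phi = r_k where
  (G_k)_{ij} = rho(|i - j|), (r_k)_i = rho(i), i,j = 1..k.
Equivalently, Durbin-Levinson gives phi_{kk} iteratively:
  phi_{11} = rho(1)
  phi_{kk} = [rho(k) - sum_{j=1..k-1} phi_{k-1,j} rho(k-j)]
            / [1 - sum_{j=1..k-1} phi_{k-1,j} rho(j)],
  phi_{k,j} = phi_{k-1,j} - phi_{kk} phi_{k-1,k-j},  j = 1..k-1.
Step k = 1:
  phi_11 = rho(1) = 0.7405.
Step k = 2:
  phi_22 = [rho(2) - phi_11 rho(1)] / [1 - phi_11 rho(1)] = [0.7267 - (0.7405)(0.7405)] / [1 - (0.7405)(0.7405)]
         = 0.17835975 / 0.45165975 = 0.3949.
Therefore phi_{22} = 0.3949.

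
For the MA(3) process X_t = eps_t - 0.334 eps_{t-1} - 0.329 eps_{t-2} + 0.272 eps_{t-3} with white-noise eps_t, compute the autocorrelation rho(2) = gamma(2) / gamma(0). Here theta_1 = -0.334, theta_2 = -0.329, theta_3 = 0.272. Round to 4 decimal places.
\rho(2) = -0.3245

For an MA(q) process with theta_0 = 1, the autocovariance is
  gamma(k) = sigma^2 * sum_{i=0..q-k} theta_i * theta_{i+k},
and rho(k) = gamma(k) / gamma(0). Sigma^2 cancels.
  numerator   = (1)*(-0.329) + (-0.334)*(0.272) = -0.419848.
  denominator = (1)^2 + (-0.334)^2 + (-0.329)^2 + (0.272)^2 = 1.293781.
  rho(2) = -0.419848 / 1.293781 = -0.3245.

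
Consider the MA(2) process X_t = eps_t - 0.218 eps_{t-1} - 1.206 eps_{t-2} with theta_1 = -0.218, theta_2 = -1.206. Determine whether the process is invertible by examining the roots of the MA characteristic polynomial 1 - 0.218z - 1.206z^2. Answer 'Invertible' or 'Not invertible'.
\text{Not invertible}

The MA(q) characteristic polynomial is P(z) = 1 - 0.218z - 1.206z^2.
Invertibility requires all roots to lie outside the unit circle, i.e. |z| > 1 for every root.
Set 1 + (-0.218) z + (-1.206) z^2 = 0, i.e. a z^2 + b z + c = 0 with a = -1.206, b = -0.218, c = 1.
Discriminant D = b^2 - 4ac = (-0.218)^2 - 4*(-1.206)*1 = 0.047524 - (-4.824) = 4.871524.
D >= 0, so the roots are real: z = (-b +/- sqrt(D)) / (2a) = (0.218 +/- 2.207153) / (-2.412).
  z_1 = (0.218 + 2.207153) / (-2.412) = -1.0055,   |z_1| = 1.0055.
  z_2 = (0.218 - 2.207153) / (-2.412) = 0.8247,   |z_2| = 0.8247.
Moduli of all roots: 1.0055, 0.8247.
All moduli strictly greater than 1? No.
Verdict: Not invertible.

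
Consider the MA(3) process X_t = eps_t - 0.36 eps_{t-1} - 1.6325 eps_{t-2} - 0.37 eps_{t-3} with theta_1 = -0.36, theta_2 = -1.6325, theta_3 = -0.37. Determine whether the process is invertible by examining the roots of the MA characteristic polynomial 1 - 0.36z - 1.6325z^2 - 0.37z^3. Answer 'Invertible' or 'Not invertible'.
\text{Not invertible}

The MA(q) characteristic polynomial is P(z) = 1 - 0.36z - 1.6325z^2 - 0.37z^3.
Invertibility requires all roots to lie outside the unit circle, i.e. |z| > 1 for every root.
Degree 3: look for a simple real root z0 first, then factor out (1 - z/z0) and solve the remaining quadratic.
Testing z0 = -4: P(-4) = 1 + (-0.36)(-4) + (-1.6325)(-4)^2 + (-0.37)(-4)^3
  = 1 + (1.44) + (-26.12) + (23.68) = 0.  So z_0 = -4 is a root, |z_0| = 4.
Divide out the factor (1 + 0.25 z) = (1 - z/z0) (since 1/z0 = -0.25):
  P(z) = (1 + 0.25 z)(1 + (-0.61) z + (-1.48) z^2)
  [check: z-coef -0.61 - (-0.25) = -0.36; z^2-coef -1.48 - (-0.25)(-0.61) = -1.6325; z^3-coef -(-0.25)(-1.48) = -0.37.]
Remaining roots from the quadratic factor 1 + (-0.61) z + (-1.48) z^2:
  Set 1 + (-0.61) z + (-1.48) z^2 = 0, i.e. a z^2 + b z + c = 0 with a = -1.48, b = -0.61, c = 1.
  Discriminant D = b^2 - 4ac = (-0.61)^2 - 4*(-1.48)*1 = 0.3721 - (-5.92) = 6.2921.
  D >= 0, so the roots are real: z = (-b +/- sqrt(D)) / (2a) = (0.61 +/- 2.508406) / (-2.96).
    z_1 = (0.61 + 2.508406) / (-2.96) = -1.0535,   |z_1| = 1.0535.
    z_2 = (0.61 - 2.508406) / (-2.96) = 0.6414,   |z_2| = 0.6414.
Moduli of all roots: 4.0000, 1.0535, 0.6414.
All moduli strictly greater than 1? No.
Verdict: Not invertible.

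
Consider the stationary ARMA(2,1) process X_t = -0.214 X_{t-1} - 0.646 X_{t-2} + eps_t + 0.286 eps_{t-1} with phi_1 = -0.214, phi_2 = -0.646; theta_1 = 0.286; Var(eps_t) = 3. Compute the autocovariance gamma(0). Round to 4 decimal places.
\gamma(0) = 5.2760

Multiply the model equation by X_{t-k} and take expectations. With theta_0 = psi_0 = 1 and psi_j the MA(infinity) weights, this gives
  gamma(k) - sum_i phi_i gamma(k-i) = c_k,
  c_k = sigma^2 * sum_{j=k..q} theta_j psi_{j-k}   (c_k = 0 for k > q),
using gamma(-m) = gamma(m).
psi-weights needed (psi_j = theta_j + sum_i phi_i psi_{j-i}):
  psi_1 = theta_1 + phi_1 = 0.286 + (-0.214) = 0.072
Right-hand sides:
  c_0 = sigma^2 (1 + theta_1 psi_1) = 3 * (1 + (0.286)(0.072)) = 3 * 1.020592 = 3.061776
  c_1 = sigma^2 theta_1 = 3 * (0.286) = 0.858
  c_2 = 0
Equations for k = 0, 1, 2 (AR order 2, c_2 = 0):
  (E0) gamma(0) = phi_1 gamma(1) + phi_2 gamma(2) + c_0
  (E1) gamma(1) = phi_1 gamma(0) + phi_2 gamma(1) + c_1
  (E2) gamma(2) = phi_1 gamma(1) + phi_2 gamma(0)
From (E1): gamma(1) = A gamma(0) + B with
  A = phi_1 / (1 - phi_2) = -0.214 / 1.646 = -0.130012,   B = c_1 / (1 - phi_2) = 0.858 / 1.646 = 0.521264.
Insert (E2) into (E0): gamma(0) (1 - phi_2^2) = phi_1 (1 + phi_2) gamma(1) + c_0.
  phi_1 (1 + phi_2) = (-0.214)(0.354) = -0.075756,   1 - phi_2^2 = 0.582684.
Replace gamma(1) by A gamma(0) + B and collect gamma(0):
  gamma(0) [0.582684 - (-0.075756)(-0.130012)] = (-0.075756)(0.521264) + 3.061776
  gamma(0) * 0.572835 = 3.022287
  gamma(0) = 3.022287 / 0.572835 = 5.276019.
Therefore gamma(0) = 5.2760 (to 4 decimal places).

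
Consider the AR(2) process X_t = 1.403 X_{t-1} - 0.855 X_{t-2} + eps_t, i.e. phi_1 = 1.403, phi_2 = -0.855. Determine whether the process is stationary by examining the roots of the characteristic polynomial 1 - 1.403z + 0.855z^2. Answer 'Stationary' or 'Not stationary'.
\text{Stationary}

The AR(p) characteristic polynomial is P(z) = 1 - 1.403z + 0.855z^2.
Stationarity requires all roots to lie outside the unit circle, i.e. |z| > 1 for every root.
Set 1 + (-1.403) z + (0.855) z^2 = 0, i.e. a z^2 + b z + c = 0 with a = 0.855, b = -1.403, c = 1.
Discriminant D = b^2 - 4ac = (-1.403)^2 - 4*(0.855)*1 = 1.968409 - (3.42) = -1.451591.
D < 0, so the roots are the complex-conjugate pair z = (-b +/- i sqrt(-D)) / (2a) = 0.8205 +/- 0.7046i.
For a conjugate pair |z|^2 = z * conj(z) = (product of roots) = c/a = 1/(0.855) = 1.169591, so |z| = sqrt(1.169591) = 1.0815 for both roots.
Moduli of all roots: 1.0815, 1.0815.
All moduli strictly greater than 1? Yes.
Verdict: Stationary.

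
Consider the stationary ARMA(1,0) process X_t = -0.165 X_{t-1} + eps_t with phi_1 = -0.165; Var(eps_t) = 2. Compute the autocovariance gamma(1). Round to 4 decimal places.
\gamma(1) = -0.3392

Multiply the model equation by X_{t-k} and take expectations. With theta_0 = psi_0 = 1 and psi_j the MA(infinity) weights, this gives
  gamma(k) - sum_i phi_i gamma(k-i) = c_k,
  c_k = sigma^2 * sum_{j=k..q} theta_j psi_{j-k}   (c_k = 0 for k > q),
using gamma(-m) = gamma(m).
Pure AR (q = 0): c_0 = sigma^2 = 2, c_k = 0 for k >= 1.
Equations for k = 0 and k = 1 (AR order 1):
  gamma(0) = phi_1 gamma(1) + c_0
  gamma(1) = phi_1 gamma(0) + c_1
Substituting the second into the first: gamma(0) (1 - phi_1^2) = c_0 + phi_1 c_1, so
  gamma(0) = c_0 / (1 - phi_1^2) = 2 / (1 - (-0.165)^2) = 2 / 0.972775 = 2.055974.
  gamma(1) = phi_1 gamma(0) = (-0.165)(2.055974) = -0.339236.
Therefore gamma(1) = -0.3392 (to 4 decimal places).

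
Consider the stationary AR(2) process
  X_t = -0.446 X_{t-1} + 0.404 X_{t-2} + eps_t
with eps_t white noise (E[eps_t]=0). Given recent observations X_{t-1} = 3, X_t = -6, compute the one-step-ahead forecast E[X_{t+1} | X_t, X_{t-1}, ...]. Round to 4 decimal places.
E[X_{t+1} \mid \mathcal F_t] = 3.8880

For an AR(p) model X_t = c + sum_i phi_i X_{t-i} + eps_t, the
one-step-ahead conditional mean is
  E[X_{t+1} | X_t, ...] = c + sum_i phi_i X_{t+1-i}.
Substitute known values:
  E[X_{t+1} | ...] = (-0.446) * (-6) + (0.404) * (3)
                   = 3.8880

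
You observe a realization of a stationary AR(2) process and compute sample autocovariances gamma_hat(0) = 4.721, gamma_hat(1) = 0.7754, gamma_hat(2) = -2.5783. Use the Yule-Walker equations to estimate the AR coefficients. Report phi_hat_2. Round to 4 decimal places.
\hat\phi_{2} = -0.5890

The Yule-Walker equations for an AR(p) process read, in matrix form,
  Gamma_p phi = r_p,   with   (Gamma_p)_{ij} = gamma(|i - j|),
                       (r_p)_i = gamma(i),   i,j = 1..p.
Substitute the sample gammas (Toeplitz matrix and right-hand side of size 2):
  Gamma_p = [[4.721, 0.7754], [0.7754, 4.721]]
  r_p     = [0.7754, -2.5783]
Written out:
  4.721 phi_1 + 0.7754 phi_2 = 0.7754
  0.7754 phi_1 + 4.721 phi_2 = -2.5783
Solve by Cramer's rule:
  det = gamma(0)^2 - gamma(1)^2 = (4.721)^2 - (0.7754)^2 = 22.287841 - 0.60124516 = 21.68659584
  phi_hat_1 = [gamma(1) gamma(0) - gamma(1) gamma(2)] / det = [(0.7754)(4.721) - (0.7754)(-2.5783)] / 21.68659584 = 5.65987722 / 21.68659584 = 0.261
  phi_hat_2 = [gamma(0) gamma(2) - gamma(1)^2] / det = [(4.721)(-2.5783) - (0.7754)^2] / 21.68659584 = -12.77339946 / 21.68659584 = -0.589
So phi_hat = [0.2610, -0.5890].
Therefore phi_hat_2 = -0.5890.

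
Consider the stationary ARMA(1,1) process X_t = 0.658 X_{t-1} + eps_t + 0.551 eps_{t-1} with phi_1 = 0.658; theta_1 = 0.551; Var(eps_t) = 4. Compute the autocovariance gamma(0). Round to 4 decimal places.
\gamma(0) = 14.3110

Multiply the model equation by X_{t-k} and take expectations. With theta_0 = psi_0 = 1 and psi_j the MA(infinity) weights, this gives
  gamma(k) - sum_i phi_i gamma(k-i) = c_k,
  c_k = sigma^2 * sum_{j=k..q} theta_j psi_{j-k}   (c_k = 0 for k > q),
using gamma(-m) = gamma(m).
psi-weights needed (psi_j = theta_j + sum_i phi_i psi_{j-i}):
  psi_1 = theta_1 + phi_1 = 0.551 + (0.658) = 1.209
Right-hand sides:
  c_0 = sigma^2 (1 + theta_1 psi_1) = 4 * (1 + (0.551)(1.209)) = 4 * 1.666159 = 6.664636
  c_1 = sigma^2 theta_1 = 4 * (0.551) = 2.204
  c_2 = 0
Equations for k = 0 and k = 1 (AR order 1):
  gamma(0) = phi_1 gamma(1) + c_0
  gamma(1) = phi_1 gamma(0) + c_1
Substituting the second into the first: gamma(0) (1 - phi_1^2) = c_0 + phi_1 c_1, so
  gamma(0) = (c_0 + phi_1 c_1) / (1 - phi_1^2) = (6.664636 + (0.658)(2.204)) / (1 - (0.658)^2) = 8.114868 / 0.567036 = 14.311028.
Therefore gamma(0) = 14.3110 (to 4 decimal places).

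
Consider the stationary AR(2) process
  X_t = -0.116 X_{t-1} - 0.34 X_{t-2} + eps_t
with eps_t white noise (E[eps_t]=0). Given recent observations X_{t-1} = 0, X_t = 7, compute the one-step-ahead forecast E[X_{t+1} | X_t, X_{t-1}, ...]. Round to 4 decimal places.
E[X_{t+1} \mid \mathcal F_t] = -0.8120

For an AR(p) model X_t = c + sum_i phi_i X_{t-i} + eps_t, the
one-step-ahead conditional mean is
  E[X_{t+1} | X_t, ...] = c + sum_i phi_i X_{t+1-i}.
Substitute known values:
  E[X_{t+1} | ...] = (-0.116) * (7) + (-0.34) * (0)
                   = -0.8120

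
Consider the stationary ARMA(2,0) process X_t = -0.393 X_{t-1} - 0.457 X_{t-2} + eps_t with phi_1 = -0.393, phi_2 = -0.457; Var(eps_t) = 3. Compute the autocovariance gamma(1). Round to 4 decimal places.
\gamma(1) = -1.1031

Multiply the model equation by X_{t-k} and take expectations. With theta_0 = psi_0 = 1 and psi_j the MA(infinity) weights, this gives
  gamma(k) - sum_i phi_i gamma(k-i) = c_k,
  c_k = sigma^2 * sum_{j=k..q} theta_j psi_{j-k}   (c_k = 0 for k > q),
using gamma(-m) = gamma(m).
Pure AR (q = 0): c_0 = sigma^2 = 3, c_k = 0 for k >= 1.
Equations for k = 0, 1, 2 (AR order 2, c_2 = 0):
  (E0) gamma(0) = phi_1 gamma(1) + phi_2 gamma(2) + c_0
  (E1) gamma(1) = phi_1 gamma(0) + phi_2 gamma(1) + c_1
  (E2) gamma(2) = phi_1 gamma(1) + phi_2 gamma(0)
From (E1): gamma(1) = A gamma(0) + B with
  A = phi_1 / (1 - phi_2) = -0.393 / 1.457 = -0.269732,   B = c_1 / (1 - phi_2) = 0 / 1.457 = 0.
Insert (E2) into (E0): gamma(0) (1 - phi_2^2) = phi_1 (1 + phi_2) gamma(1) + c_0.
  phi_1 (1 + phi_2) = (-0.393)(0.543) = -0.213399,   1 - phi_2^2 = 0.791151.
Replace gamma(1) by A gamma(0) + B and collect gamma(0):
  gamma(0) [0.791151 - (-0.213399)(-0.269732)] = c_0 = 3
  gamma(0) * 0.73359 = 3
  gamma(0) = 3 / 0.73359 = 4.089476.
  gamma(1) = A gamma(0) = (-0.269732)(4.089476) = -1.103064.
Therefore gamma(1) = -1.1031 (to 4 decimal places).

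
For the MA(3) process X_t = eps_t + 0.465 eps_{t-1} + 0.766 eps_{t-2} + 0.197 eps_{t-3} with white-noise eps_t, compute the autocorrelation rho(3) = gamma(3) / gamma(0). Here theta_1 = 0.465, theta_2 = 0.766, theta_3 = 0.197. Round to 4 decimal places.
\rho(3) = 0.1070

For an MA(q) process with theta_0 = 1, the autocovariance is
  gamma(k) = sigma^2 * sum_{i=0..q-k} theta_i * theta_{i+k},
and rho(k) = gamma(k) / gamma(0). Sigma^2 cancels.
  numerator   = (1)*(0.197) = 0.197.
  denominator = (1)^2 + (0.465)^2 + (0.766)^2 + (0.197)^2 = 1.84179.
  rho(3) = 0.197 / 1.84179 = 0.1070.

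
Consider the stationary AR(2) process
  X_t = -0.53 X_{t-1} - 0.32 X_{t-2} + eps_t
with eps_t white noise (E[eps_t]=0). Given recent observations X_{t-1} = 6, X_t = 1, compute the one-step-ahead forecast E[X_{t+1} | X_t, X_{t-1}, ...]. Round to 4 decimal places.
E[X_{t+1} \mid \mathcal F_t] = -2.4500

For an AR(p) model X_t = c + sum_i phi_i X_{t-i} + eps_t, the
one-step-ahead conditional mean is
  E[X_{t+1} | X_t, ...] = c + sum_i phi_i X_{t+1-i}.
Substitute known values:
  E[X_{t+1} | ...] = (-0.53) * (1) + (-0.32) * (6)
                   = -2.4500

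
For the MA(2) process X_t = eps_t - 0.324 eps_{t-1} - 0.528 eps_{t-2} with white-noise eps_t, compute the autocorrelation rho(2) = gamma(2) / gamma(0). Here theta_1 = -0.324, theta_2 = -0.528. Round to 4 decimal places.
\rho(2) = -0.3816

For an MA(q) process with theta_0 = 1, the autocovariance is
  gamma(k) = sigma^2 * sum_{i=0..q-k} theta_i * theta_{i+k},
and rho(k) = gamma(k) / gamma(0). Sigma^2 cancels.
  numerator   = (1)*(-0.528) = -0.528.
  denominator = (1)^2 + (-0.324)^2 + (-0.528)^2 = 1.38376.
  rho(2) = -0.528 / 1.38376 = -0.3816.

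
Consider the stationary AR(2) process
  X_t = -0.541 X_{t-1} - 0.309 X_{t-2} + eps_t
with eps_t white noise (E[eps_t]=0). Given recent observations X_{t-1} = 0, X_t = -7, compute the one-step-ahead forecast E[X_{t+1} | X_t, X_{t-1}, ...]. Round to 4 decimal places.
E[X_{t+1} \mid \mathcal F_t] = 3.7870

For an AR(p) model X_t = c + sum_i phi_i X_{t-i} + eps_t, the
one-step-ahead conditional mean is
  E[X_{t+1} | X_t, ...] = c + sum_i phi_i X_{t+1-i}.
Substitute known values:
  E[X_{t+1} | ...] = (-0.541) * (-7) + (-0.309) * (0)
                   = 3.7870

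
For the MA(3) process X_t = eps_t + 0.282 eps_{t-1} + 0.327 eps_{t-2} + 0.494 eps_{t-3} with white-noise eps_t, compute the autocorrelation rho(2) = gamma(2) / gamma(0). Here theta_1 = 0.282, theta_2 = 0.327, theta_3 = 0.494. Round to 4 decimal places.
\rho(2) = 0.3260

For an MA(q) process with theta_0 = 1, the autocovariance is
  gamma(k) = sigma^2 * sum_{i=0..q-k} theta_i * theta_{i+k},
and rho(k) = gamma(k) / gamma(0). Sigma^2 cancels.
  numerator   = (1)*(0.327) + (0.282)*(0.494) = 0.466308.
  denominator = (1)^2 + (0.282)^2 + (0.327)^2 + (0.494)^2 = 1.430489.
  rho(2) = 0.466308 / 1.430489 = 0.3260.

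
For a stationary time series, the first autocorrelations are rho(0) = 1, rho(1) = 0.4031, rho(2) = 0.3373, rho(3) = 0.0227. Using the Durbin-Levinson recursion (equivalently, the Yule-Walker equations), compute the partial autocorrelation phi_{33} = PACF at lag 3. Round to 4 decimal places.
\phi_{33} = -0.2110

The PACF at lag k is phi_{kk}, the last component of the solution
to the Yule-Walker system G_k phi = r_k where
  (G_k)_{ij} = rho(|i - j|), (r_k)_i = rho(i), i,j = 1..k.
Equivalently, Durbin-Levinson gives phi_{kk} iteratively:
  phi_{11} = rho(1)
  phi_{kk} = [rho(k) - sum_{j=1..k-1} phi_{k-1,j} rho(k-j)]
            / [1 - sum_{j=1..k-1} phi_{k-1,j} rho(j)],
  phi_{k,j} = phi_{k-1,j} - phi_{kk} phi_{k-1,k-j},  j = 1..k-1.
Step k = 1:
  phi_11 = rho(1) = 0.4031.
Step k = 2:
  phi_22 = [rho(2) - phi_11 rho(1)] / [1 - phi_11 rho(1)] = [0.3373 - (0.4031)(0.4031)] / [1 - (0.4031)(0.4031)]
         = 0.17481039 / 0.83751039 = 0.208726.
  Update: phi_21 = phi_11 - phi_22 phi_11 = 0.4031 - (0.208726)(0.4031) = 0.318962.
Step k = 3:
  phi_33 = [rho(3) - phi_21 rho(2) - phi_22 rho(1)] / [1 - phi_21 rho(1) - phi_22 rho(2)]
    numerator   = 0.0227 - (0.318962)(0.3373) - (0.208726)(0.4031) = -0.16902358
    denominator = 1 - (0.318962)(0.4031) - (0.208726)(0.3373) = 0.80102288
  phi_33 = -0.16902358 / 0.80102288 = -0.211.
Therefore phi_{33} = -0.2110.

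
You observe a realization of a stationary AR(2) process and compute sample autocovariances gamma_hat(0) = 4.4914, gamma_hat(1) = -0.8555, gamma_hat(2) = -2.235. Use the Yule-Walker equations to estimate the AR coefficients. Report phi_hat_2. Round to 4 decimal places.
\hat\phi_{2} = -0.5540

The Yule-Walker equations for an AR(p) process read, in matrix form,
  Gamma_p phi = r_p,   with   (Gamma_p)_{ij} = gamma(|i - j|),
                       (r_p)_i = gamma(i),   i,j = 1..p.
Substitute the sample gammas (Toeplitz matrix and right-hand side of size 2):
  Gamma_p = [[4.4914, -0.8555], [-0.8555, 4.4914]]
  r_p     = [-0.8555, -2.235]
Written out:
  4.4914 phi_1 - 0.8555 phi_2 = -0.8555
  -0.8555 phi_1 + 4.4914 phi_2 = -2.235
Solve by Cramer's rule:
  det = gamma(0)^2 - gamma(1)^2 = (4.4914)^2 - (-0.8555)^2 = 20.17267396 - 0.73188025 = 19.44079371
  phi_hat_1 = [gamma(1) gamma(0) - gamma(1) gamma(2)] / det = [(-0.8555)(4.4914) - (-0.8555)(-2.235)] / 19.44079371 = -5.7544352 / 19.44079371 = -0.296
  phi_hat_2 = [gamma(0) gamma(2) - gamma(1)^2] / det = [(4.4914)(-2.235) - (-0.8555)^2] / 19.44079371 = -10.77015925 / 19.44079371 = -0.554
So phi_hat = [-0.2960, -0.5540].
Therefore phi_hat_2 = -0.5540.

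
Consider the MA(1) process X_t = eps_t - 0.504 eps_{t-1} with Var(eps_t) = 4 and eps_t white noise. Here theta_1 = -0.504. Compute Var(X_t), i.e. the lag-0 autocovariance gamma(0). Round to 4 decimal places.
\gamma(0) = 5.0161

For an MA(q) process X_t = eps_t + sum_i theta_i eps_{t-i} with
Var(eps_t) = sigma^2, the variance is
  gamma(0) = sigma^2 * (1 + sum_i theta_i^2).
  sum_i theta_i^2 = (-0.504)^2 = 0.254016.
  gamma(0) = 4 * (1 + 0.254016) = 4 * 1.254016 = 5.016064, which rounds to 5.0161.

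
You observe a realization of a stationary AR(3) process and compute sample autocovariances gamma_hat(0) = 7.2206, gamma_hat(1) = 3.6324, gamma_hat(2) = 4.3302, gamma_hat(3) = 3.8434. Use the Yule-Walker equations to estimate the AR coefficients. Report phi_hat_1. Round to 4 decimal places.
\hat\phi_{1} = 0.1610

The Yule-Walker equations for an AR(p) process read, in matrix form,
  Gamma_p phi = r_p,   with   (Gamma_p)_{ij} = gamma(|i - j|),
                       (r_p)_i = gamma(i),   i,j = 1..p.
Substitute the sample gammas (Toeplitz matrix and right-hand side of size 3):
  Gamma_p = [[7.2206, 3.6324, 4.3302], [3.6324, 7.2206, 3.6324], [4.3302, 3.6324, 7.2206]]
  r_p     = [3.6324, 4.3302, 3.8434]
Written out (R1..R3):
  (R1) 7.2206 phi_1 + 3.6324 phi_2 + 4.3302 phi_3 = 3.6324
  (R2) 3.6324 phi_1 + 7.2206 phi_2 + 3.6324 phi_3 = 4.3302
  (R3) 4.3302 phi_1 + 3.6324 phi_2 + 7.2206 phi_3 = 3.8434
Gaussian elimination:
  R2 <- R2 - (3.6324/7.2206) R1 = R2 - (0.503061) R1:  5.393282 phi_2 + 1.454047 phi_3 = 2.502882
  R3 <- R3 - (4.3302/7.2206) R1 = R3 - (0.599701) R1:  1.454047 phi_2 + 4.623775 phi_3 = 1.665047
  R3 <- R3 - (1.454047/5.393282) R2 = R3 - (0.269603) R2:  4.23176 phi_3 = 0.990261
Back-substitution:
  phi_hat_3 = 0.990261 / 4.23176 = 0.234007
  phi_hat_2 = (2.502882 - (1.454047)(0.234007)) / 5.393282 = 0.400985
  phi_hat_1 = (3.6324 - (3.6324)(0.400985) - (4.3302)(0.234007)) / 7.2206 = 0.161007
So phi_hat = [0.1610, 0.4010, 0.2340].
Therefore phi_hat_1 = 0.1610.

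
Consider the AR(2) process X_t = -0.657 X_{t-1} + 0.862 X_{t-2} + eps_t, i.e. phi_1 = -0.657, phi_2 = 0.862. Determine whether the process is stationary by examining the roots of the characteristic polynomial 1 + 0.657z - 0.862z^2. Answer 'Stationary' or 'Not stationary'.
\text{Not stationary}

The AR(p) characteristic polynomial is P(z) = 1 + 0.657z - 0.862z^2.
Stationarity requires all roots to lie outside the unit circle, i.e. |z| > 1 for every root.
Set 1 + (0.657) z + (-0.862) z^2 = 0, i.e. a z^2 + b z + c = 0 with a = -0.862, b = 0.657, c = 1.
Discriminant D = b^2 - 4ac = (0.657)^2 - 4*(-0.862)*1 = 0.431649 - (-3.448) = 3.879649.
D >= 0, so the roots are real: z = (-b +/- sqrt(D)) / (2a) = (-0.657 +/- 1.969682) / (-1.724).
  z_1 = (-0.657 + 1.969682) / (-1.724) = -0.7614,   |z_1| = 0.7614.
  z_2 = (-0.657 - 1.969682) / (-1.724) = 1.5236,   |z_2| = 1.5236.
Moduli of all roots: 0.7614, 1.5236.
All moduli strictly greater than 1? No.
Verdict: Not stationary.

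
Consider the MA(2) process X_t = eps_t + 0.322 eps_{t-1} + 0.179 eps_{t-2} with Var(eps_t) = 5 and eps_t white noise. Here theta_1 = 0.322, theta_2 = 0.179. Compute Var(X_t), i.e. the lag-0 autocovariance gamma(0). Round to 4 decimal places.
\gamma(0) = 5.6786

For an MA(q) process X_t = eps_t + sum_i theta_i eps_{t-i} with
Var(eps_t) = sigma^2, the variance is
  gamma(0) = sigma^2 * (1 + sum_i theta_i^2).
  sum_i theta_i^2 = (0.322)^2 + (0.179)^2 = 0.103684 + 0.032041 = 0.135725.
  gamma(0) = 5 * (1 + 0.135725) = 5 * 1.135725 = 5.678625, which rounds to 5.6786.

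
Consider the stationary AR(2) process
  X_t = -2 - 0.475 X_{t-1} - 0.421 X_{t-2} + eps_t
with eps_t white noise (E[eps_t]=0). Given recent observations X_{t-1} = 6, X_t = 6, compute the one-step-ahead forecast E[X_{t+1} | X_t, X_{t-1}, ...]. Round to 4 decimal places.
E[X_{t+1} \mid \mathcal F_t] = -7.3760

For an AR(p) model X_t = c + sum_i phi_i X_{t-i} + eps_t, the
one-step-ahead conditional mean is
  E[X_{t+1} | X_t, ...] = c + sum_i phi_i X_{t+1-i}.
Substitute known values:
  E[X_{t+1} | ...] = -2 + (-0.475) * (6) + (-0.421) * (6)
                   = -7.3760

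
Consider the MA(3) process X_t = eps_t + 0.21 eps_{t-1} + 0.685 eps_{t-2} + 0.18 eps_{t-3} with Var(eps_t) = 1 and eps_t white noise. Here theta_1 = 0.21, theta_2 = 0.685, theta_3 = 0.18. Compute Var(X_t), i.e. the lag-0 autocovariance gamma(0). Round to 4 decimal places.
\gamma(0) = 1.5457

For an MA(q) process X_t = eps_t + sum_i theta_i eps_{t-i} with
Var(eps_t) = sigma^2, the variance is
  gamma(0) = sigma^2 * (1 + sum_i theta_i^2).
  sum_i theta_i^2 = (0.21)^2 + (0.685)^2 + (0.18)^2 = 0.0441 + 0.469225 + 0.0324 = 0.545725.
  gamma(0) = 1 * (1 + 0.545725) = 1 * 1.545725 = 1.545725, which rounds to 1.5457.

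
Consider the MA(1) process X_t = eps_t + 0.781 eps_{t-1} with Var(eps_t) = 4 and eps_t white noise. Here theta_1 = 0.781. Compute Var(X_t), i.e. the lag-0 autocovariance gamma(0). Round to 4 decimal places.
\gamma(0) = 6.4398

For an MA(q) process X_t = eps_t + sum_i theta_i eps_{t-i} with
Var(eps_t) = sigma^2, the variance is
  gamma(0) = sigma^2 * (1 + sum_i theta_i^2).
  sum_i theta_i^2 = (0.781)^2 = 0.609961.
  gamma(0) = 4 * (1 + 0.609961) = 4 * 1.609961 = 6.439844, which rounds to 6.4398.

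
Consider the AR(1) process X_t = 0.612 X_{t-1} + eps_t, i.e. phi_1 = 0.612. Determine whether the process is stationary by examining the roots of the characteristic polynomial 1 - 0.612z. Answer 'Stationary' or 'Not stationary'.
\text{Stationary}

The AR(p) characteristic polynomial is P(z) = 1 - 0.612z.
Stationarity requires all roots to lie outside the unit circle, i.e. |z| > 1 for every root.
This is linear in z: 1 + (-0.612) z = 0  =>  z = -1/(-0.612) = 1.633987,  |z| = 1.633987.
Moduli of all roots: 1.6340.
All moduli strictly greater than 1? Yes.
Verdict: Stationary.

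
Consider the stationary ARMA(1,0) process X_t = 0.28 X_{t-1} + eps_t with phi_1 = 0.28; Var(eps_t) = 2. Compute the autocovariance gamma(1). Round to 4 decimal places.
\gamma(1) = 0.6076

Multiply the model equation by X_{t-k} and take expectations. With theta_0 = psi_0 = 1 and psi_j the MA(infinity) weights, this gives
  gamma(k) - sum_i phi_i gamma(k-i) = c_k,
  c_k = sigma^2 * sum_{j=k..q} theta_j psi_{j-k}   (c_k = 0 for k > q),
using gamma(-m) = gamma(m).
Pure AR (q = 0): c_0 = sigma^2 = 2, c_k = 0 for k >= 1.
Equations for k = 0 and k = 1 (AR order 1):
  gamma(0) = phi_1 gamma(1) + c_0
  gamma(1) = phi_1 gamma(0) + c_1
Substituting the second into the first: gamma(0) (1 - phi_1^2) = c_0 + phi_1 c_1, so
  gamma(0) = c_0 / (1 - phi_1^2) = 2 / (1 - (0.28)^2) = 2 / 0.9216 = 2.170139.
  gamma(1) = phi_1 gamma(0) = (0.28)(2.170139) = 0.607639.
Therefore gamma(1) = 0.6076 (to 4 decimal places).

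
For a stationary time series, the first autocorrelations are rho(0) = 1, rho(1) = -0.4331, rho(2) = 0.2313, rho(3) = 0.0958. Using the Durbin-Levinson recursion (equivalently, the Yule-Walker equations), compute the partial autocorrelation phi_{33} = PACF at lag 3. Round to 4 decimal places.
\phi_{33} = 0.2640

The PACF at lag k is phi_{kk}, the last component of the solution
to the Yule-Walker system G_k phi = r_k where
  (G_k)_{ij} = rho(|i - j|), (r_k)_i = rho(i), i,j = 1..k.
Equivalently, Durbin-Levinson gives phi_{kk} iteratively:
  phi_{11} = rho(1)
  phi_{kk} = [rho(k) - sum_{j=1..k-1} phi_{k-1,j} rho(k-j)]
            / [1 - sum_{j=1..k-1} phi_{k-1,j} rho(j)],
  phi_{k,j} = phi_{k-1,j} - phi_{kk} phi_{k-1,k-j},  j = 1..k-1.
Step k = 1:
  phi_11 = rho(1) = -0.4331.
Step k = 2:
  phi_22 = [rho(2) - phi_11 rho(1)] / [1 - phi_11 rho(1)] = [0.2313 - (-0.4331)(-0.4331)] / [1 - (-0.4331)(-0.4331)]
         = 0.04372439 / 0.81242439 = 0.05382.
  Update: phi_21 = phi_11 - phi_22 phi_11 = -0.4331 - (0.05382)(-0.4331) = -0.409791.
Step k = 3:
  phi_33 = [rho(3) - phi_21 rho(2) - phi_22 rho(1)] / [1 - phi_21 rho(1) - phi_22 rho(2)]
    numerator   = 0.0958 - (-0.409791)(0.2313) - (0.05382)(-0.4331) = 0.21389388
    denominator = 1 - (-0.409791)(-0.4331) - (0.05382)(0.2313) = 0.81007116
  phi_33 = 0.21389388 / 0.81007116 = 0.264.
Therefore phi_{33} = 0.2640.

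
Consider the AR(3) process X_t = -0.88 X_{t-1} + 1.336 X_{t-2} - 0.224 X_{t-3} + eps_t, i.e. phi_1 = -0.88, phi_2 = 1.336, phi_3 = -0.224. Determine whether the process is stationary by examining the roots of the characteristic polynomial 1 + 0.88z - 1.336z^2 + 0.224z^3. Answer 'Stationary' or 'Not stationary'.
\text{Not stationary}

The AR(p) characteristic polynomial is P(z) = 1 + 0.88z - 1.336z^2 + 0.224z^3.
Stationarity requires all roots to lie outside the unit circle, i.e. |z| > 1 for every root.
Degree 3: look for a simple real root z0 first, then factor out (1 - z/z0) and solve the remaining quadratic.
Testing z0 = 5: P(5) = 1 + (0.88)(5) + (-1.336)(5)^2 + (0.224)(5)^3
  = 1 + (4.4) + (-33.4) + (28) = 0.  So z_0 = 5 is a root, |z_0| = 5.
Divide out the factor (1 - 0.2 z) = (1 - z/z0) (since 1/z0 = 0.2):
  P(z) = (1 - 0.2 z)(1 + (1.08) z + (-1.12) z^2)
  [check: z-coef 1.08 - (0.2) = 0.88; z^2-coef -1.12 - (0.2)(1.08) = -1.336; z^3-coef -(0.2)(-1.12) = 0.224.]
Remaining roots from the quadratic factor 1 + (1.08) z + (-1.12) z^2:
  Set 1 + (1.08) z + (-1.12) z^2 = 0, i.e. a z^2 + b z + c = 0 with a = -1.12, b = 1.08, c = 1.
  Discriminant D = b^2 - 4ac = (1.08)^2 - 4*(-1.12)*1 = 1.1664 - (-4.48) = 5.6464.
  D >= 0, so the roots are real: z = (-b +/- sqrt(D)) / (2a) = (-1.08 +/- 2.376215) / (-2.24).
    z_1 = (-1.08 + 2.376215) / (-2.24) = -0.5787,   |z_1| = 0.5787.
    z_2 = (-1.08 - 2.376215) / (-2.24) = 1.543,   |z_2| = 1.543.
Moduli of all roots: 5.0000, 0.5787, 1.5430.
All moduli strictly greater than 1? No.
Verdict: Not stationary.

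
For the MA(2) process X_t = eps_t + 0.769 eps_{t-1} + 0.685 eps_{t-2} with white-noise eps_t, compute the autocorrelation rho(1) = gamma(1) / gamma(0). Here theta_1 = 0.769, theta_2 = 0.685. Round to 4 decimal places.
\rho(1) = 0.6288

For an MA(q) process with theta_0 = 1, the autocovariance is
  gamma(k) = sigma^2 * sum_{i=0..q-k} theta_i * theta_{i+k},
and rho(k) = gamma(k) / gamma(0). Sigma^2 cancels.
  numerator   = (1)*(0.769) + (0.769)*(0.685) = 1.295765.
  denominator = (1)^2 + (0.769)^2 + (0.685)^2 = 2.060586.
  rho(1) = 1.295765 / 2.060586 = 0.6288.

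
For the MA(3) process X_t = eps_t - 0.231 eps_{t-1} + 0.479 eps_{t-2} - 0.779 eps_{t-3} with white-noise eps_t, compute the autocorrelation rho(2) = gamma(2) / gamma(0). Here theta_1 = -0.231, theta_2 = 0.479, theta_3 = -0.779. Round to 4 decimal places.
\rho(2) = 0.3487

For an MA(q) process with theta_0 = 1, the autocovariance is
  gamma(k) = sigma^2 * sum_{i=0..q-k} theta_i * theta_{i+k},
and rho(k) = gamma(k) / gamma(0). Sigma^2 cancels.
  numerator   = (1)*(0.479) + (-0.231)*(-0.779) = 0.658949.
  denominator = (1)^2 + (-0.231)^2 + (0.479)^2 + (-0.779)^2 = 1.889643.
  rho(2) = 0.658949 / 1.889643 = 0.3487.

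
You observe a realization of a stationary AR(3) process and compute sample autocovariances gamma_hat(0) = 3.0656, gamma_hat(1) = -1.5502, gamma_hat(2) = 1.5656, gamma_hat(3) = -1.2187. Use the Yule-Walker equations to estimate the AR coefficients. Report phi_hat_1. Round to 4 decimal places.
\hat\phi_{1} = -0.3040

The Yule-Walker equations for an AR(p) process read, in matrix form,
  Gamma_p phi = r_p,   with   (Gamma_p)_{ij} = gamma(|i - j|),
                       (r_p)_i = gamma(i),   i,j = 1..p.
Substitute the sample gammas (Toeplitz matrix and right-hand side of size 3):
  Gamma_p = [[3.0656, -1.5502, 1.5656], [-1.5502, 3.0656, -1.5502], [1.5656, -1.5502, 3.0656]]
  r_p     = [-1.5502, 1.5656, -1.2187]
Written out (R1..R3):
  (R1) 3.0656 phi_1 - 1.5502 phi_2 + 1.5656 phi_3 = -1.5502
  (R2) -1.5502 phi_1 + 3.0656 phi_2 - 1.5502 phi_3 = 1.5656
  (R3) 1.5656 phi_1 - 1.5502 phi_2 + 3.0656 phi_3 = -1.2187
Gaussian elimination:
  R2 <- R2 - (-1.5502/3.0656) R1 = R2 - (-0.505676) R1:  2.281701 phi_2 - 0.758514 phi_3 = 0.781701
  R3 <- R3 - (1.5656/3.0656) R1 = R3 - (0.510699) R1:  -0.758514 phi_2 + 2.266049 phi_3 = -0.427014
  R3 <- R3 - (-0.758514/2.281701) R2 = R3 - (-0.332433) R2:  2.013894 phi_3 = -0.16715
Back-substitution:
  phi_hat_3 = -0.16715 / 2.013894 = -0.082999
  phi_hat_2 = (0.781701 - (-0.758514)(-0.082999)) / 2.281701 = 0.315004
  phi_hat_1 = (-1.5502 - (-1.5502)(0.315004) - (1.5656)(-0.082999)) / 3.0656 = -0.303999
So phi_hat = [-0.3040, 0.3150, -0.0830].
Therefore phi_hat_1 = -0.3040.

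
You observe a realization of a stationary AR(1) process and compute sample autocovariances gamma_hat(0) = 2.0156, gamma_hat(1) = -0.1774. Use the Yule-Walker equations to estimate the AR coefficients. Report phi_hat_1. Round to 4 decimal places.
\hat\phi_{1} = -0.0880

The Yule-Walker equations for an AR(p) process read, in matrix form,
  Gamma_p phi = r_p,   with   (Gamma_p)_{ij} = gamma(|i - j|),
                       (r_p)_i = gamma(i),   i,j = 1..p.
Substitute the sample gammas (Toeplitz matrix and right-hand side of size 1):
  Gamma_p = [[2.0156]]
  r_p     = [-0.1774]
With p = 1 this is the single equation gamma(0) phi_1 = gamma(1):
  phi_hat_1 = gamma(1) / gamma(0) = -0.1774 / 2.0156 = -0.0880.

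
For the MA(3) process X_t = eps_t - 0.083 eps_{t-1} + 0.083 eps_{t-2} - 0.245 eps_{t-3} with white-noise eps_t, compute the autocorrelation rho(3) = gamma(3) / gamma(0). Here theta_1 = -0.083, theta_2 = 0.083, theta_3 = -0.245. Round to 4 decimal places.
\rho(3) = -0.2282

For an MA(q) process with theta_0 = 1, the autocovariance is
  gamma(k) = sigma^2 * sum_{i=0..q-k} theta_i * theta_{i+k},
and rho(k) = gamma(k) / gamma(0). Sigma^2 cancels.
  numerator   = (1)*(-0.245) = -0.245.
  denominator = (1)^2 + (-0.083)^2 + (0.083)^2 + (-0.245)^2 = 1.073803.
  rho(3) = -0.245 / 1.073803 = -0.2282.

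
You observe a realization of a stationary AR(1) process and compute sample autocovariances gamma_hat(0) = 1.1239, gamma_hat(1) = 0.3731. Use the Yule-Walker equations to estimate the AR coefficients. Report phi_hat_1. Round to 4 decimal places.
\hat\phi_{1} = 0.3320

The Yule-Walker equations for an AR(p) process read, in matrix form,
  Gamma_p phi = r_p,   with   (Gamma_p)_{ij} = gamma(|i - j|),
                       (r_p)_i = gamma(i),   i,j = 1..p.
Substitute the sample gammas (Toeplitz matrix and right-hand side of size 1):
  Gamma_p = [[1.1239]]
  r_p     = [0.3731]
With p = 1 this is the single equation gamma(0) phi_1 = gamma(1):
  phi_hat_1 = gamma(1) / gamma(0) = 0.3731 / 1.1239 = 0.3320.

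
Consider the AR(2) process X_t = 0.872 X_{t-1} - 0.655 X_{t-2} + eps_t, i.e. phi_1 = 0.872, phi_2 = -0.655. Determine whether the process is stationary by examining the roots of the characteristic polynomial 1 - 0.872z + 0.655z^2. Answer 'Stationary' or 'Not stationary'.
\text{Stationary}

The AR(p) characteristic polynomial is P(z) = 1 - 0.872z + 0.655z^2.
Stationarity requires all roots to lie outside the unit circle, i.e. |z| > 1 for every root.
Set 1 + (-0.872) z + (0.655) z^2 = 0, i.e. a z^2 + b z + c = 0 with a = 0.655, b = -0.872, c = 1.
Discriminant D = b^2 - 4ac = (-0.872)^2 - 4*(0.655)*1 = 0.760384 - (2.62) = -1.859616.
D < 0, so the roots are the complex-conjugate pair z = (-b +/- i sqrt(-D)) / (2a) = 0.6656 +/- 1.041i.
For a conjugate pair |z|^2 = z * conj(z) = (product of roots) = c/a = 1/(0.655) = 1.526718, so |z| = sqrt(1.526718) = 1.2356 for both roots.
Moduli of all roots: 1.2356, 1.2356.
All moduli strictly greater than 1? Yes.
Verdict: Stationary.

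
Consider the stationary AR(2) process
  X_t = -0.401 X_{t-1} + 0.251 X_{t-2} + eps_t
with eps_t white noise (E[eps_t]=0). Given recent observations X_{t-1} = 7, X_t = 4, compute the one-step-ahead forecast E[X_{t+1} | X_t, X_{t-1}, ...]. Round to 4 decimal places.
E[X_{t+1} \mid \mathcal F_t] = 0.1530

For an AR(p) model X_t = c + sum_i phi_i X_{t-i} + eps_t, the
one-step-ahead conditional mean is
  E[X_{t+1} | X_t, ...] = c + sum_i phi_i X_{t+1-i}.
Substitute known values:
  E[X_{t+1} | ...] = (-0.401) * (4) + (0.251) * (7)
                   = 0.1530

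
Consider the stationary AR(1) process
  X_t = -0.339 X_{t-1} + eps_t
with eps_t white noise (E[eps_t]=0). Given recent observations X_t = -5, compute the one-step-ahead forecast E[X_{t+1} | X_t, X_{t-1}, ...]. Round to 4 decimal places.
E[X_{t+1} \mid \mathcal F_t] = 1.6950

For an AR(p) model X_t = c + sum_i phi_i X_{t-i} + eps_t, the
one-step-ahead conditional mean is
  E[X_{t+1} | X_t, ...] = c + sum_i phi_i X_{t+1-i}.
Substitute known values:
  E[X_{t+1} | ...] = (-0.339) * (-5)
                   = 1.6950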